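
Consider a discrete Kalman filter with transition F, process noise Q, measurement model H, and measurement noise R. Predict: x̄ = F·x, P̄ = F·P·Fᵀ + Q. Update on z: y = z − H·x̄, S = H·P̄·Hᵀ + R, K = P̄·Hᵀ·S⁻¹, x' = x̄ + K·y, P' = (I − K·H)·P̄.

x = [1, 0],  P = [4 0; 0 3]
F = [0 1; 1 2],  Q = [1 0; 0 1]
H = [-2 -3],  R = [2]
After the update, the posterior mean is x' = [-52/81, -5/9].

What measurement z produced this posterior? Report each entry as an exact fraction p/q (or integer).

x̄ = F·x = [0, 1]
P̄ = F·P·Fᵀ + Q = [4 6; 6 17]
S = H·P̄·Hᵀ + R = [243]
K = P̄·Hᵀ·S⁻¹ = [-26/243; -7/27]
x' − x̄ = [-52/81, -14/9] = K·y
y = (KᵀK)⁻¹·Kᵀ·(x' − x̄) = [6]
z = y + H·x̄ = [6] + [-3] = [3]

z = [3]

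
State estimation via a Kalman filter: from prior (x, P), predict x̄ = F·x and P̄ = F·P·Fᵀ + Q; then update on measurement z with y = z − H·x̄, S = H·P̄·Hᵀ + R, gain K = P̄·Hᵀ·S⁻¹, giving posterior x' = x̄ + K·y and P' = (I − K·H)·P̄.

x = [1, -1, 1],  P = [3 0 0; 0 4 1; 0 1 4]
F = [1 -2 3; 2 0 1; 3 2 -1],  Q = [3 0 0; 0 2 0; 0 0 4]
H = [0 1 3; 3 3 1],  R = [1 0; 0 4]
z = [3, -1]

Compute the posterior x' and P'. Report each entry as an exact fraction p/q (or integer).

x' = [-142470/207997, 16111/207997, 201208/207997]
P' = [577569/415994 -246065/207997 140955/415994; -246065/207997 307732/207997 -98161/207997; 140955/415994 -98161/207997 108613/415994]

x̄ = F·x = [6, 3, 0]
P̄ = F·P·Fᵀ + Q = [46 16 -11; 16 18 16; -11 16 47]
y = z − H·x̄ = [0, -28]
S = H·P̄·Hᵀ + R = [538 304; 304 945]
K = P̄·Hᵀ·S⁻¹ = [-69265/415994 49659/207997; 13249/207997 21710/207997; 129517/415994 -7186/207997]
x' = x̄ + K·y = [-142470/207997, 16111/207997, 201208/207997]
P' = (I − K·H)·P̄ = [577569/415994 -246065/207997 140955/415994; -246065/207997 307732/207997 -98161/207997; 140955/415994 -98161/207997 108613/415994]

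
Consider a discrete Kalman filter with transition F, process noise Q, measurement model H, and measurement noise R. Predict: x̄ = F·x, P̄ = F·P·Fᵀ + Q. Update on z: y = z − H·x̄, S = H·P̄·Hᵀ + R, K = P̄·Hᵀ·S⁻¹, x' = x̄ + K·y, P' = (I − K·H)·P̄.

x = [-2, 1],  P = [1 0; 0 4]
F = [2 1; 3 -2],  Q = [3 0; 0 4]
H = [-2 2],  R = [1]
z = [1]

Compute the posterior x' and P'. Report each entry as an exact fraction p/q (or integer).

x' = [-817/177, -734/177]
P' = [1271/177 1258/177; 1258/177 1289/177]

x̄ = F·x = [-3, -8]
P̄ = F·P·Fᵀ + Q = [11 -2; -2 29]
y = z − H·x̄ = [11]
S = H·P̄·Hᵀ + R = [177]
K = P̄·Hᵀ·S⁻¹ = [-26/177; 62/177]
x' = x̄ + K·y = [-817/177, -734/177]
P' = (I − K·H)·P̄ = [1271/177 1258/177; 1258/177 1289/177]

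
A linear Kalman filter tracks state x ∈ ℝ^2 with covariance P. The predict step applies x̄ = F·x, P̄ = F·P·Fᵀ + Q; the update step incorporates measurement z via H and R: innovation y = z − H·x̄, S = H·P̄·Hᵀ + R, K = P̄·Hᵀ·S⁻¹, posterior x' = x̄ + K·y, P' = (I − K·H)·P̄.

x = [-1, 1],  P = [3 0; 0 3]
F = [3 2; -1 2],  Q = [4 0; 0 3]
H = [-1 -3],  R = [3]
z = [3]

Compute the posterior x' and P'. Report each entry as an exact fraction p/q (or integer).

x̄ = F·x = [-1, 3]
P̄ = F·P·Fᵀ + Q = [43 3; 3 18]
y = z − H·x̄ = [11]
S = H·P̄·Hᵀ + R = [226]
K = P̄·Hᵀ·S⁻¹ = [-26/113; -57/226]
x' = x̄ + K·y = [-399/113, 51/226]
P' = (I − K·H)·P̄ = [3507/113 -1143/113; -1143/113 819/226]

x' = [-399/113, 51/226]
P' = [3507/113 -1143/113; -1143/113 819/226]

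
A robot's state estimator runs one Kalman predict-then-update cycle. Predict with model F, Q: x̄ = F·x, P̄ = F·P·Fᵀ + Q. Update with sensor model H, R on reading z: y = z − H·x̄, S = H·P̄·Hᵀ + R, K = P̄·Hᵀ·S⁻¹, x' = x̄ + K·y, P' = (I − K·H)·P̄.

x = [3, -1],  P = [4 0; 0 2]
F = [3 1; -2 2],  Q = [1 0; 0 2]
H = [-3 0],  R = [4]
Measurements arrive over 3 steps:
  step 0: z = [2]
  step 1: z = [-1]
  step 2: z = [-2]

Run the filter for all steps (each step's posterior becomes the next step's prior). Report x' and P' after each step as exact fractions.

step 0: x' = [-202/355, -256/71], P' = [156/355 -16/71; -16/71 1126/71]
step 1: x' = [13183/63601, 122080/63601], P' = [27636/63601 40016/63601; 40016/63601 1851050/63601]
step 2: x' = [15067342/21885643, 12581202/21885643], P' = [9613884/21885643 14785392/21885643; 14785392/21885643 586088238/21885643]

step 0: x̄ = F·x = [8, -8]
step 0: P̄ = F·P·Fᵀ + Q = [39 -20; -20 26]
step 0: y = z − H·x̄ = [26]
step 0: S = H·P̄·Hᵀ + R = [355]
step 0: K = P̄·Hᵀ·S⁻¹ = [-117/355; 12/71]
step 0: x' = x̄ + K·y = [-202/355, -256/71]
step 0: P' = (I − K·H)·P̄ = [156/355 -16/71; -16/71 1126/71]
step 1: x̄ = F·x = [-1886/355, -2156/355]
step 1: P̄ = F·P·Fᵀ + Q = [6909/355 10004/355; 10004/355 24494/355]
step 1: y = z − H·x̄ = [-6013/355]
step 1: S = H·P̄·Hᵀ + R = [63601/355]
step 1: K = P̄·Hᵀ·S⁻¹ = [-20727/63601; -30012/63601]
step 1: x' = x̄ + K·y = [13183/63601, 122080/63601]
step 1: P' = (I − K·H)·P̄ = [27636/63601 40016/63601; 40016/63601 1851050/63601]
step 2: x̄ = F·x = [161629/63601, 217794/63601]
step 2: P̄ = F·P·Fᵀ + Q = [2403471/63601 3696348/63601; 3696348/63601 7321818/63601]
step 2: y = z − H·x̄ = [357685/63601]
step 2: S = H·P̄·Hᵀ + R = [21885643/63601]
step 2: K = P̄·Hᵀ·S⁻¹ = [-7210413/21885643; -11089044/21885643]
step 2: x' = x̄ + K·y = [15067342/21885643, 12581202/21885643]
step 2: P' = (I − K·H)·P̄ = [9613884/21885643 14785392/21885643; 14785392/21885643 586088238/21885643]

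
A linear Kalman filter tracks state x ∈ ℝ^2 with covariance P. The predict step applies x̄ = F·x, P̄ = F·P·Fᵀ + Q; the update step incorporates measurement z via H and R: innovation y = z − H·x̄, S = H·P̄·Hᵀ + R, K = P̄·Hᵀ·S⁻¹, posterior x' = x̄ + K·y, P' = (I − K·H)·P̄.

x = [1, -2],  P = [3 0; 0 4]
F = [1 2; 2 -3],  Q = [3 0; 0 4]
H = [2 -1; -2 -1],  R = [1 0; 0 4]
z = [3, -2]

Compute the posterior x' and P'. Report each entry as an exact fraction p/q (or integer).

x' = [248/195, -24/65]
P' = [349/1170 202/585; 202/585 692/585]

x̄ = F·x = [-3, 8]
P̄ = F·P·Fᵀ + Q = [22 -18; -18 52]
y = z − H·x̄ = [17, 0]
S = H·P̄·Hᵀ + R = [213 -36; -36 72]
K = P̄·Hᵀ·S⁻¹ = [49/195 -551/2340; -32/65 -274/585]
x' = x̄ + K·y = [248/195, -24/65]
P' = (I − K·H)·P̄ = [349/1170 202/585; 202/585 692/585]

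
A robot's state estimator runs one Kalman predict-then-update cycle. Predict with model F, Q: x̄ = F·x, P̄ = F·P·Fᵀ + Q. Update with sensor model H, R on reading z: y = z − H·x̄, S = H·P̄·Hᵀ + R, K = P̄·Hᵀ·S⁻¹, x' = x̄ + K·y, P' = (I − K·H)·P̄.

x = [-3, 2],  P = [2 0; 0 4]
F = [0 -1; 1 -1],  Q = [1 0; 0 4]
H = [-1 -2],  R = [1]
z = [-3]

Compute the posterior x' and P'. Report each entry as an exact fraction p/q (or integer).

x̄ = F·x = [-2, -5]
P̄ = F·P·Fᵀ + Q = [5 4; 4 10]
y = z − H·x̄ = [-15]
S = H·P̄·Hᵀ + R = [62]
K = P̄·Hᵀ·S⁻¹ = [-13/62; -12/31]
x' = x̄ + K·y = [71/62, 25/31]
P' = (I − K·H)·P̄ = [141/62 -32/31; -32/31 22/31]

x' = [71/62, 25/31]
P' = [141/62 -32/31; -32/31 22/31]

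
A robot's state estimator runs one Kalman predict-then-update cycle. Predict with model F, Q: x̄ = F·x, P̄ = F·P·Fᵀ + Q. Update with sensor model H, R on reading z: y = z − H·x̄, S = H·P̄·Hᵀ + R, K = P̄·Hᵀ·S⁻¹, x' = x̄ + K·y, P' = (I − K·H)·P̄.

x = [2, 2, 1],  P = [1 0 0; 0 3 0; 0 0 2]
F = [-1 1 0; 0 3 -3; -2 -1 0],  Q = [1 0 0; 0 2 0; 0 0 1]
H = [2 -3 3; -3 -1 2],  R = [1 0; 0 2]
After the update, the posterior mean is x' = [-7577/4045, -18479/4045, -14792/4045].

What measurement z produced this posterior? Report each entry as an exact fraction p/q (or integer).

z = [-1, 3]

x̄ = F·x = [0, 3, -6]
P̄ = F·P·Fᵀ + Q = [5 9 -1; 9 47 -9; -1 -9 8]
S = H·P̄·Hᵀ + R = [558 308; 308 228]
K = P̄·Hᵀ·S⁻¹ = [431/4045 -2087/8090; -733/4045 -642/4045; 637/8090 133/8090]
x' − x̄ = [-7577/4045, -30614/4045, 9478/4045] = K·y
y = (KᵀK)⁻¹·Kᵀ·(x' − x̄) = [26, 18]
z = y + H·x̄ = [26, 18] + [-27, -15] = [-1, 3]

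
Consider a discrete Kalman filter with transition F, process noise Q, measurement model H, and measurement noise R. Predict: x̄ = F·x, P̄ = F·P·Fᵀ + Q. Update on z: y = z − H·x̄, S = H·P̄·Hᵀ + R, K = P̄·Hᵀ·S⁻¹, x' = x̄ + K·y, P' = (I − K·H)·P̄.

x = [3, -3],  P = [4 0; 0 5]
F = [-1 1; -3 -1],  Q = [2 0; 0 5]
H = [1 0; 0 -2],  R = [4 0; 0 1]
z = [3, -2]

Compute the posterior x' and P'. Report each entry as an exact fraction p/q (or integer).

x̄ = F·x = [-6, -6]
P̄ = F·P·Fᵀ + Q = [11 7; 7 46]
y = z − H·x̄ = [9, -14]
S = H·P̄·Hᵀ + R = [15 -14; -14 185]
K = P̄·Hᵀ·S⁻¹ = [1839/2579 -56/2579; 7/2579 -1282/2579]
x' = x̄ + K·y = [1861/2579, 2537/2579]
P' = (I − K·H)·P̄ = [7356/2579 28/2579; 28/2579 641/2579]

x' = [1861/2579, 2537/2579]
P' = [7356/2579 28/2579; 28/2579 641/2579]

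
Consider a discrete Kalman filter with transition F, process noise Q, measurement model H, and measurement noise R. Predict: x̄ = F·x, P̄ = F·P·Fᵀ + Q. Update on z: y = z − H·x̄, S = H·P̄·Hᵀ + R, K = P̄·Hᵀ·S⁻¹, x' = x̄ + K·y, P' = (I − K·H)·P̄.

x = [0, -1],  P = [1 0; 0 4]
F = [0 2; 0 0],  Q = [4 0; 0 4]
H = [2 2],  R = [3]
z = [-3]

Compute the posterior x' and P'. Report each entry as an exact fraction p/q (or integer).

x̄ = F·x = [-2, 0]
P̄ = F·P·Fᵀ + Q = [20 0; 0 4]
y = z − H·x̄ = [1]
S = H·P̄·Hᵀ + R = [99]
K = P̄·Hᵀ·S⁻¹ = [40/99; 8/99]
x' = x̄ + K·y = [-158/99, 8/99]
P' = (I − K·H)·P̄ = [380/99 -320/99; -320/99 332/99]

x' = [-158/99, 8/99]
P' = [380/99 -320/99; -320/99 332/99]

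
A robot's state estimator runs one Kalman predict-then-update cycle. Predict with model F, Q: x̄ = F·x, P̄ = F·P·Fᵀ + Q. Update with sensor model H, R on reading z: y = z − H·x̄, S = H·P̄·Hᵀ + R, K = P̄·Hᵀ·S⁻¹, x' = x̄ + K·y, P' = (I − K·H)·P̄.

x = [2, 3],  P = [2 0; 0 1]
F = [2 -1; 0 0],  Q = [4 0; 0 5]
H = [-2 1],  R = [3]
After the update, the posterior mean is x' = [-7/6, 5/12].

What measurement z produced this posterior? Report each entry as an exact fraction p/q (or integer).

x̄ = F·x = [1, 0]
P̄ = F·P·Fᵀ + Q = [13 0; 0 5]
S = H·P̄·Hᵀ + R = [60]
K = P̄·Hᵀ·S⁻¹ = [-13/30; 1/12]
x' − x̄ = [-13/6, 5/12] = K·y
y = (KᵀK)⁻¹·Kᵀ·(x' − x̄) = [5]
z = y + H·x̄ = [5] + [-2] = [3]

z = [3]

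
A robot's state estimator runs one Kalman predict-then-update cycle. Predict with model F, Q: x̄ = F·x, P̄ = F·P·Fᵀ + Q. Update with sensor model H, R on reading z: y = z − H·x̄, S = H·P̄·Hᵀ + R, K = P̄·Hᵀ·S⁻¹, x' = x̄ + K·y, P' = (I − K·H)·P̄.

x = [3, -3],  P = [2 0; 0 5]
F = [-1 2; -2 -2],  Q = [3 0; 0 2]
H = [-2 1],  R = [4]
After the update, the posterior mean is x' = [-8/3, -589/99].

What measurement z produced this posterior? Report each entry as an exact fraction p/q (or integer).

z = [-1]

x̄ = F·x = [-9, 0]
P̄ = F·P·Fᵀ + Q = [25 -16; -16 30]
S = H·P̄·Hᵀ + R = [198]
K = P̄·Hᵀ·S⁻¹ = [-1/3; 31/99]
x' − x̄ = [19/3, -589/99] = K·y
y = (KᵀK)⁻¹·Kᵀ·(x' − x̄) = [-19]
z = y + H·x̄ = [-19] + [18] = [-1]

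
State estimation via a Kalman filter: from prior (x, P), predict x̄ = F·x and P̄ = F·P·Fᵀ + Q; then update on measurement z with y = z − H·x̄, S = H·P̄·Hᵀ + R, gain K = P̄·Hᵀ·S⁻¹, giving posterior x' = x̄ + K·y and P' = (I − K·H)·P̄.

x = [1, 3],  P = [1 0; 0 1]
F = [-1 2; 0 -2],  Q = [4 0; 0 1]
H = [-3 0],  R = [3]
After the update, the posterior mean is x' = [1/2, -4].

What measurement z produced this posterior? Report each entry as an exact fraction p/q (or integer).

z = [-1]

x̄ = F·x = [5, -6]
P̄ = F·P·Fᵀ + Q = [9 -4; -4 5]
S = H·P̄·Hᵀ + R = [84]
K = P̄·Hᵀ·S⁻¹ = [-9/28; 1/7]
x' − x̄ = [-9/2, 2] = K·y
y = (KᵀK)⁻¹·Kᵀ·(x' − x̄) = [14]
z = y + H·x̄ = [14] + [-15] = [-1]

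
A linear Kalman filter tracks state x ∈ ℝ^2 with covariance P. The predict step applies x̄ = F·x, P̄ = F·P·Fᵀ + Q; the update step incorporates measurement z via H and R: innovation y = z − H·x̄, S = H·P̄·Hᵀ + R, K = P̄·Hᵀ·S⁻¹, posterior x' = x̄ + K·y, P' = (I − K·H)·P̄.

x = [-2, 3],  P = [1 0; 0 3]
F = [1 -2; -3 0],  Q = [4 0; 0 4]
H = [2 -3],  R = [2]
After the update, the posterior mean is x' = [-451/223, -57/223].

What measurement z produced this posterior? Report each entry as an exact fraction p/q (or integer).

z = [-3]

x̄ = F·x = [-8, 6]
P̄ = F·P·Fᵀ + Q = [17 -3; -3 13]
S = H·P̄·Hᵀ + R = [223]
K = P̄·Hᵀ·S⁻¹ = [43/223; -45/223]
x' − x̄ = [1333/223, -1395/223] = K·y
y = (KᵀK)⁻¹·Kᵀ·(x' − x̄) = [31]
z = y + H·x̄ = [31] + [-34] = [-3]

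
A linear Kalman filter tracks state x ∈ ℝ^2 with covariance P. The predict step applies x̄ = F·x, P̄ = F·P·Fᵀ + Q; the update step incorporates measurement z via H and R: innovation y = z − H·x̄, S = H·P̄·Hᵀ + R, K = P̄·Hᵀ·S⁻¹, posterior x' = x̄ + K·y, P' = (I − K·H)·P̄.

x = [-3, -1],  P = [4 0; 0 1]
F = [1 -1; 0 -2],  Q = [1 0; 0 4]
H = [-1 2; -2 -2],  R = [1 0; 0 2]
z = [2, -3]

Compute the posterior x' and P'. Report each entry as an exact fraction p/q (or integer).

x̄ = F·x = [-2, 2]
P̄ = F·P·Fᵀ + Q = [6 2; 2 8]
y = z − H·x̄ = [-4, -3]
S = H·P̄·Hᵀ + R = [31 -24; -24 74]
K = P̄·Hᵀ·S⁻¹ = [-266/859 -272/859; 278/859 -142/859]
x' = x̄ + K·y = [162/859, 1032/859]
P' = (I − K·H)·P̄ = [270/859 2/859; 2/859 140/859]

x' = [162/859, 1032/859]
P' = [270/859 2/859; 2/859 140/859]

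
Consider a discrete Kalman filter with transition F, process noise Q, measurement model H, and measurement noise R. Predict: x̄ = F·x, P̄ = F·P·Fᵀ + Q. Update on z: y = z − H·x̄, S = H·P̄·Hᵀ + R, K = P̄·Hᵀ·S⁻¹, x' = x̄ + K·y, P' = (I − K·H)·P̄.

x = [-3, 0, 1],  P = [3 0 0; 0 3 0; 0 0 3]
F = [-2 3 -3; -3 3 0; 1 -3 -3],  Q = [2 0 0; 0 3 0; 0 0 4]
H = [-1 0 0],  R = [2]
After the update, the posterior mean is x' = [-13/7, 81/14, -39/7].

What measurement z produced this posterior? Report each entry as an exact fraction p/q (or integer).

z = [2]

x̄ = F·x = [3, 9, -6]
P̄ = F·P·Fᵀ + Q = [68 45 -6; 45 57 -36; -6 -36 61]
S = H·P̄·Hᵀ + R = [70]
K = P̄·Hᵀ·S⁻¹ = [-34/35; -9/14; 3/35]
x' − x̄ = [-34/7, -45/14, 3/7] = K·y
y = (KᵀK)⁻¹·Kᵀ·(x' − x̄) = [5]
z = y + H·x̄ = [5] + [-3] = [2]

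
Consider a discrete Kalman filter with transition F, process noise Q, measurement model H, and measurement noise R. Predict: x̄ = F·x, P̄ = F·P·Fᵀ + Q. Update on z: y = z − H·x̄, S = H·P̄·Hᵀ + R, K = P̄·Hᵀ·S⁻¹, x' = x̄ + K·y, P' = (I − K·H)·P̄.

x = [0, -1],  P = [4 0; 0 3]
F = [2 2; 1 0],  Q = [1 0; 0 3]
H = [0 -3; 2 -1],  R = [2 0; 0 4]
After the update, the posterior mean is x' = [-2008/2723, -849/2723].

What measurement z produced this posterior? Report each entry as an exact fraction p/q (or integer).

z = [1, -1]

x̄ = F·x = [-2, 0]
P̄ = F·P·Fᵀ + Q = [29 8; 8 7]
S = H·P̄·Hᵀ + R = [65 -27; -27 95]
K = P̄·Hᵀ·S⁻¹ = [-465/2723 1301/2723; -876/2723 9/2723]
x' − x̄ = [3438/2723, -849/2723] = K·y
y = (KᵀK)⁻¹·Kᵀ·(x' − x̄) = [1, 3]
z = y + H·x̄ = [1, 3] + [0, -4] = [1, -1]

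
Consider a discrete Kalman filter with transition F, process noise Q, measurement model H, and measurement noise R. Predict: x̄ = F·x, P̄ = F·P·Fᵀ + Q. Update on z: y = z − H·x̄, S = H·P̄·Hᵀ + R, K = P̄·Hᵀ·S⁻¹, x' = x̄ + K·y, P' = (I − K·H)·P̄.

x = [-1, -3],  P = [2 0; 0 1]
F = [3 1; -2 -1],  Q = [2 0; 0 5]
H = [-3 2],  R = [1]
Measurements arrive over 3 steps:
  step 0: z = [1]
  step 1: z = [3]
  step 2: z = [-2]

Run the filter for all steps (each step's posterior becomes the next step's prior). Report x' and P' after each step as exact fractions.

step 0: x̄ = F·x = [-6, 5]
step 0: P̄ = F·P·Fᵀ + Q = [21 -13; -13 14]
step 0: y = z − H·x̄ = [-27]
step 0: S = H·P̄·Hᵀ + R = [402]
step 0: K = P̄·Hᵀ·S⁻¹ = [-89/402; 1/6]
step 0: x' = x̄ + K·y = [-3/134, 1/2]
step 0: P' = (I − K·H)·P̄ = [521/402 11/6; 11/6 17/6]
step 1: x̄ = F·x = [29/67, -61/134]
step 1: P̄ = F·P·Fᵀ + Q = [5527/201 -1325/67; -1325/67 2727/134]
step 1: y = z − H·x̄ = [349/67]
step 1: S = H·P̄·Hᵀ + R = [38002/67]
step 1: K = P̄·Hᵀ·S⁻¹ = [-8177/38002; 3351/19001]
step 1: x' = x̄ + K·y = [-26145/38002, 17611/38002]
step 1: P' = (I − K·H)·P̄ = [141001/114006 33206/19001; 33206/19001 102969/38002]
step 2: x̄ = F·x = [-30412/19001, 34679/38002]
step 2: P̄ = F·P·Fᵀ + Q = [500224/19001 -717031/38002; -717031/38002 2239885/114006]
step 2: y = z − H·x̄ = [-163917/19001]
step 2: S = H·P̄·Hᵀ + R = [30949379/57003]
step 2: K = P̄·Hᵀ·S⁻¹ = [-6653109/30949379; 10933049/61898758]
step 2: x' = x̄ + K·y = [7858805/30949379, -18915296/30949379]
step 2: P' = (I − K·H)·P̄ = [38261269/30949379 54065349/30949379; 54065349/30949379 335325143/123797516]

step 0: x' = [-3/134, 1/2], P' = [521/402 11/6; 11/6 17/6]
step 1: x' = [-26145/38002, 17611/38002], P' = [141001/114006 33206/19001; 33206/19001 102969/38002]
step 2: x' = [7858805/30949379, -18915296/30949379], P' = [38261269/30949379 54065349/30949379; 54065349/30949379 335325143/123797516]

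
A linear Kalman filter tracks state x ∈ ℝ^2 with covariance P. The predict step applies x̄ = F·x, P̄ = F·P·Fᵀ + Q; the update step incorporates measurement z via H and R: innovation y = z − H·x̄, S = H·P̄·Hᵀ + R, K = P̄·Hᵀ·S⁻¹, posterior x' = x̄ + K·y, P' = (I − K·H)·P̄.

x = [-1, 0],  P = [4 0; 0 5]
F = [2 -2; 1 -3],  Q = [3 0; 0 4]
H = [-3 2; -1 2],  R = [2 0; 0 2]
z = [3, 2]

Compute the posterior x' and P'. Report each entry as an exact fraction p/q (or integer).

x̄ = F·x = [-2, -1]
P̄ = F·P·Fᵀ + Q = [39 38; 38 53]
y = z − H·x̄ = [-1, 2]
S = H·P̄·Hᵀ + R = [109 25; 25 101]
K = P̄·Hᵀ·S⁻¹ = [-2533/5192 2529/5192; -57/236 173/236]
x' = x̄ + K·y = [-2793/5192, 167/236]
P' = (I − K·H)·P̄ = [2531/2596 115/118; 115/118 72/59]

x' = [-2793/5192, 167/236]
P' = [2531/2596 115/118; 115/118 72/59]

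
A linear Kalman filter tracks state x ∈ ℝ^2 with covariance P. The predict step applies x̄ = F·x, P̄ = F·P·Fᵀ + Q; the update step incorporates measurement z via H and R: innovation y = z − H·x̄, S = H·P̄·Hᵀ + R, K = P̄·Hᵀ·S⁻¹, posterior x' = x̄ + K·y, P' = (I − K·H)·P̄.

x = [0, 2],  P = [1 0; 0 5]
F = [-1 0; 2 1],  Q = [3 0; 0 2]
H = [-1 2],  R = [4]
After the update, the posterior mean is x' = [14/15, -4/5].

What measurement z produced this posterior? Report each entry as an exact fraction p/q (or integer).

z = [-3]

x̄ = F·x = [0, 2]
P̄ = F·P·Fᵀ + Q = [4 -2; -2 11]
S = H·P̄·Hᵀ + R = [60]
K = P̄·Hᵀ·S⁻¹ = [-2/15; 2/5]
x' − x̄ = [14/15, -14/5] = K·y
y = (KᵀK)⁻¹·Kᵀ·(x' − x̄) = [-7]
z = y + H·x̄ = [-7] + [4] = [-3]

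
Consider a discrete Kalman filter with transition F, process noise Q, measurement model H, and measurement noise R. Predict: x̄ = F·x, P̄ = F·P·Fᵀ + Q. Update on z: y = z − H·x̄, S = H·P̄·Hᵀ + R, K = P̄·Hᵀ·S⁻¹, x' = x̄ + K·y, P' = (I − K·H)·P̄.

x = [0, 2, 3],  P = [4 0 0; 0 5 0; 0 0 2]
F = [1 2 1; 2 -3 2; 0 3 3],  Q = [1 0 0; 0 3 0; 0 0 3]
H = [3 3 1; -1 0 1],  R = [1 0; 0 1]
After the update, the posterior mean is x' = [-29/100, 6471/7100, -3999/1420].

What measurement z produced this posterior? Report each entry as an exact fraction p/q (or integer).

x̄ = F·x = [7, 0, 15]
P̄ = F·P·Fᵀ + Q = [27 -18 36; -18 72 -33; 36 -33 66]
S = H·P̄·Hᵀ + R = [652 12; 12 22]
K = P̄·Hᵀ·S⁻¹ = [9/100 9/25; 1509/7100 -1416/1775; 129/1420 933/710]
x' − x̄ = [-729/100, 6471/7100, -25299/1420] = K·y
y = (KᵀK)⁻¹·Kᵀ·(x' − x̄) = [-37, -11]
z = y + H·x̄ = [-37, -11] + [36, 8] = [-1, -3]

z = [-1, -3]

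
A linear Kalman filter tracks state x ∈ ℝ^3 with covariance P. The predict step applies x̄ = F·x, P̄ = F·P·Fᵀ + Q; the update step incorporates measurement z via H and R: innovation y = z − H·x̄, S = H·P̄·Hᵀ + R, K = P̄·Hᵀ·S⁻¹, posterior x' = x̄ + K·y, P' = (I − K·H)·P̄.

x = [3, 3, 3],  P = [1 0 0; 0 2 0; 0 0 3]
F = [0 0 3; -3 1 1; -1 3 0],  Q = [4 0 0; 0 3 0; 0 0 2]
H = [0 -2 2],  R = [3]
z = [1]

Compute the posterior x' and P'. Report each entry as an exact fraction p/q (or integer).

x' = [1053/83, 23/83, 90/83]
P' = [2249/83 459/83 432/83; 459/83 1155/83 1131/83; 432/83 1131/83 1167/83]

x̄ = F·x = [9, -3, 6]
P̄ = F·P·Fᵀ + Q = [31 9 0; 9 17 9; 0 9 21]
y = z − H·x̄ = [-17]
S = H·P̄·Hᵀ + R = [83]
K = P̄·Hᵀ·S⁻¹ = [-18/83; -16/83; 24/83]
x' = x̄ + K·y = [1053/83, 23/83, 90/83]
P' = (I − K·H)·P̄ = [2249/83 459/83 432/83; 459/83 1155/83 1131/83; 432/83 1131/83 1167/83]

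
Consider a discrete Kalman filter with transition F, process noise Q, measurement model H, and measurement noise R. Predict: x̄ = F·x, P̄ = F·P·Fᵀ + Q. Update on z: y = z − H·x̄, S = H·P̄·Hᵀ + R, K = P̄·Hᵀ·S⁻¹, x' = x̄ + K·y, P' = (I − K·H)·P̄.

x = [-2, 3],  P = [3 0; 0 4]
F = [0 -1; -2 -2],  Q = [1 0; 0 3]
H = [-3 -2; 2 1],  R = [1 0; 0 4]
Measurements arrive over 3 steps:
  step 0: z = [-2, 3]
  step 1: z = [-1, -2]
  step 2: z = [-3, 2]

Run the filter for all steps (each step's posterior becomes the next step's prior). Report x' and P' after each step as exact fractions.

step 0: x' = [-1019/1238, 1464/619], P' = [1567/1238 -1167/619; -1167/619 1882/619]
step 1: x' = [34547/240544, 3593/120272], P' = [172473/240544 -121381/120272; -121381/120272 98753/60136]
step 2: x' = [133517/196374, 7185799/15611733], P' = [22604/32729 -95684/98187; -95684/98187 24923716/15611733]

step 0: x̄ = F·x = [-3, -2]
step 0: P̄ = F·P·Fᵀ + Q = [5 8; 8 31]
step 0: y = z − H·x̄ = [-15, 11]
step 0: S = H·P̄·Hᵀ + R = [266 -148; -148 87]
step 0: K = P̄·Hᵀ·S⁻¹ = [-33/1238 100/619; -263/619 -113/619]
step 0: x' = x̄ + K·y = [-1019/1238, 1464/619]
step 0: P' = (I − K·H)·P̄ = [1567/1238 -1167/619; -1167/619 1882/619]
step 1: x̄ = F·x = [-1464/619, -1909/619]
step 1: P̄ = F·P·Fᵀ + Q = [2501/619 1430/619; 1430/619 3183/619]
step 1: y = z − H·x̄ = [-8829/619, 3599/619]
step 1: S = H·P̄·Hᵀ + R = [53020/619 -31382/619; -31382/619 21383/619]
step 1: K = P̄·Hᵀ·S⁻¹ = [-31895/240544 12773/120272; -30869/120272 -5657/60136]
step 1: x' = x̄ + K·y = [34547/240544, 3593/120272]
step 1: P' = (I − K·H)·P̄ = [172473/240544 -121381/120272; -121381/120272 98753/60136]
step 2: x̄ = F·x = [-3593/120272, -41733/120272]
step 2: P̄ = F·P·Fᵀ + Q = [158889/60136 76125/60136; 76125/60136 262369/60136]
step 2: y = z − H·x̄ = [-455061/120272, 289463/120272]
step 2: S = H·P̄·Hᵀ + R = [3453113/60136 -2010947/60136; -2010947/60136 1442969/60136]
step 2: K = P̄·Hᵀ·S⁻¹ = [-12068/98187 9985/98187; -4206164/15611733 -1375949/15611733]
step 2: x' = x̄ + K·y = [133517/196374, 7185799/15611733]
step 2: P' = (I − K·H)·P̄ = [22604/32729 -95684/98187; -95684/98187 24923716/15611733]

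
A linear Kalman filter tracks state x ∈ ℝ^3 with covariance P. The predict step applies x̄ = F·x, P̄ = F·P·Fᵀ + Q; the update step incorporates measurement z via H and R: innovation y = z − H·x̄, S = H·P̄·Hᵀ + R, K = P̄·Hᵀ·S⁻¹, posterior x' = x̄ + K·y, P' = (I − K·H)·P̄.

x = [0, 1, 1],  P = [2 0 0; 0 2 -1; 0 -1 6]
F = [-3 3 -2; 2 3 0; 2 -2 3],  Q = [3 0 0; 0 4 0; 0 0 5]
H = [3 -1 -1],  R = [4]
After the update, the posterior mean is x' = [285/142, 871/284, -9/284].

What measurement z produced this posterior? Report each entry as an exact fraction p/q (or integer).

x̄ = F·x = [1, 3, 1]
P̄ = F·P·Fᵀ + Q = [75 12 -73; 12 30 -13; -73 -13 87]
S = H·P̄·Hᵀ + R = [1136]
K = P̄·Hᵀ·S⁻¹ = [143/568; 19/1136; -293/1136]
x' − x̄ = [143/142, 19/284, -293/284] = K·y
y = (KᵀK)⁻¹·Kᵀ·(x' − x̄) = [4]
z = y + H·x̄ = [4] + [-1] = [3]

z = [3]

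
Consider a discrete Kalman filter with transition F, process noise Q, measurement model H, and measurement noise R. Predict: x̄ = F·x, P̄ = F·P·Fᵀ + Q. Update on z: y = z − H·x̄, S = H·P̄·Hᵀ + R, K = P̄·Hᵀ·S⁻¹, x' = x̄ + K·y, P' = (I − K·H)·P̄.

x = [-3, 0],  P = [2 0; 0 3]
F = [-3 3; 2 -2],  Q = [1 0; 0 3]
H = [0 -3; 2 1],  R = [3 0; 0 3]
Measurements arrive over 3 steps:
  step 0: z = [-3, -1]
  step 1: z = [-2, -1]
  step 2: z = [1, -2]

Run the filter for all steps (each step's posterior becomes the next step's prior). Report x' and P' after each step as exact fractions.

step 0: x̄ = F·x = [9, -6]
step 0: P̄ = F·P·Fᵀ + Q = [46 -30; -30 23]
step 0: y = z − H·x̄ = [-21, -13]
step 0: S = H·P̄·Hᵀ + R = [210 111; 111 90]
step 0: K = P̄·Hᵀ·S⁻¹ = [406/2193 1010/2193; -701/2193 -37/2193]
step 0: x' = x̄ + K·y = [-1919/2193, 2044/2193]
step 0: P' = (I − K·H)·P̄ = [1718/2193 -406/2193; -406/2193 701/2193]
step 1: x̄ = F·x = [3963/731, -2642/731]
step 1: P̄ = F·P·Fᵀ + Q = [10424/731 -6462/731; -6462/731 6501/731]
step 1: y = z − H·x̄ = [-9388/731, -6015/731]
step 1: S = H·P̄·Hᵀ + R = [60702/731 19269/731; 19269/731 24542/731]
step 1: K = P̄·Hᵀ·S⁻¹ = [90546/510011 227866/510011; -161823/510011 -6423/510011]
step 1: x' = x̄ + K·y = [-272895/510011, 287797/510011]
step 1: P' = (I − K·H)·P̄ = [387072/510011 -90546/510011; -90546/510011 161823/510011]
step 2: x̄ = F·x = [1682076/510011, -1121384/510011]
step 2: P̄ = F·P·Fᵀ + Q = [7079894/510011 -4379922/510011; -4379922/510011 4449981/510011]
step 2: y = z − H·x̄ = [-2854141/510011, -3262790/510011]
step 2: S = H·P̄·Hᵀ + R = [41579862/510011 12929589/510011; 12929589/510011 16779902/510011]
step 2: K = P̄·Hᵀ·S⁻¹ = [61459026/346745291 154737646/346745291; -109988463/346745291 -4309863/346745291]
step 2: x' = x̄ + K·y = [-190264990/346745291, -119310881/346745291]
step 2: P' = (I − K·H)·P̄ = [262835982/346745291 -61459026/346745291; -61459026/346745291 109988463/346745291]

step 0: x' = [-1919/2193, 2044/2193], P' = [1718/2193 -406/2193; -406/2193 701/2193]
step 1: x' = [-272895/510011, 287797/510011], P' = [387072/510011 -90546/510011; -90546/510011 161823/510011]
step 2: x' = [-190264990/346745291, -119310881/346745291], P' = [262835982/346745291 -61459026/346745291; -61459026/346745291 109988463/346745291]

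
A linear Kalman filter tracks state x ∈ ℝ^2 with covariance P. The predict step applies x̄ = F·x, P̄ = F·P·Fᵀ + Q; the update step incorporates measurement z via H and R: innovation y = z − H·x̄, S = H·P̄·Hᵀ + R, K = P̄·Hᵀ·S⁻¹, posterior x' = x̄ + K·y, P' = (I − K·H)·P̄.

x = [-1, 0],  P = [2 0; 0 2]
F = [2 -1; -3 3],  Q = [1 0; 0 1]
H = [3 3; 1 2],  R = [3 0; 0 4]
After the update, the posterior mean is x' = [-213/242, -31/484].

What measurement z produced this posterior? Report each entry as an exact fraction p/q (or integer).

z = [-3, -1]

x̄ = F·x = [-2, 3]
P̄ = F·P·Fᵀ + Q = [11 -18; -18 37]
S = H·P̄·Hᵀ + R = [111 93; 93 91]
K = P̄·Hᵀ·S⁻¹ = [69/242 -137/242; -7/484 305/484]
x' − x̄ = [271/242, -1483/484] = K·y
y = (KᵀK)⁻¹·Kᵀ·(x' − x̄) = [-6, -5]
z = y + H·x̄ = [-6, -5] + [3, 4] = [-3, -1]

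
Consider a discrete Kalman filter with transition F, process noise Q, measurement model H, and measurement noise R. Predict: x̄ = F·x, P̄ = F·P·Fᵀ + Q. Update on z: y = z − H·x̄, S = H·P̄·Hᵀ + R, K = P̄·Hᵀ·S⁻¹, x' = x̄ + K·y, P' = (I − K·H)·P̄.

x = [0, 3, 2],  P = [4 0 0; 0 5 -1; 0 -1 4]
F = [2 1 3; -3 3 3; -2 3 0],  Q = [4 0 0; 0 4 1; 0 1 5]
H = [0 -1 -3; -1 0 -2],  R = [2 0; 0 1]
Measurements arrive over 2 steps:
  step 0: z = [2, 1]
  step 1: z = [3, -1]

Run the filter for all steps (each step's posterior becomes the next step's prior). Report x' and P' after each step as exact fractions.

step 0: x' = [111179/45191, 129113/45191, -74341/45191], P' = [589730/45191 773755/45191 -272455/45191; 773755/45191 1179900/45191 -385854/45191; -272455/45191 -385854/45191 136054/45191]
step 1: x' = [191939598/547248203, -2192995615/547248203, 182650492/547248203], P' = [1275054062/547248203 1065766692/547248203 -468310804/547248203; 1065766692/547248203 12874124888/2736241015 -676888444/547248203; -468310804/547248203 -676888444/547248203 284295634/547248203]

step 0: x̄ = F·x = [9, 15, 9]
step 0: P̄ = F·P·Fᵀ + Q = [55 15 -10; 15 103 61; -10 61 66]
step 0: y = z − H·x̄ = [44, 28]
step 0: S = H·P̄·Hᵀ + R = [1065 503; 503 280]
step 0: K = P̄·Hᵀ·S⁻¹ = [21805/45191 -44820/45191; -11169/45191 -2047/45191; -11154/45191 347/45191]
step 0: x' = x̄ + K·y = [111179/45191, 129113/45191, -74341/45191]
step 0: P' = (I − K·H)·P̄ = [589730/45191 773755/45191 -272455/45191; 773755/45191 1179900/45191 -385854/45191; -272455/45191 -385854/45191 136054/45191]
step 1: x̄ = F·x = [128448/45191, -169221/45191, 164981/45191]
step 1: P̄ = F·P·Fᵀ + Q = [2454506/45191 -265812/45191 2437844/45191; -265812/45191 1363148/45191 758390/45191; 2437844/45191 758390/45191 3918915/45191]
step 1: y = z − H·x̄ = [461295/45191, 413219/45191]
step 1: S = H·P̄·Hᵀ + R = [41274105/45191 32077990/45191; 32077990/45191 27926733/45191]
step 1: K = P̄·Hᵀ·S⁻¹ = [169582860/547248203 -338432454/547248203; -1360399114/2736241015 288010196/547248203; -87999229/547248203 -100280464/547248203]
step 1: x' = x̄ + K·y = [191939598/547248203, -2192995615/547248203, 182650492/547248203]
step 1: P' = (I − K·H)·P̄ = [1275054062/547248203 1065766692/547248203 -468310804/547248203; 1065766692/547248203 12874124888/2736241015 -676888444/547248203; -468310804/547248203 -676888444/547248203 284295634/547248203]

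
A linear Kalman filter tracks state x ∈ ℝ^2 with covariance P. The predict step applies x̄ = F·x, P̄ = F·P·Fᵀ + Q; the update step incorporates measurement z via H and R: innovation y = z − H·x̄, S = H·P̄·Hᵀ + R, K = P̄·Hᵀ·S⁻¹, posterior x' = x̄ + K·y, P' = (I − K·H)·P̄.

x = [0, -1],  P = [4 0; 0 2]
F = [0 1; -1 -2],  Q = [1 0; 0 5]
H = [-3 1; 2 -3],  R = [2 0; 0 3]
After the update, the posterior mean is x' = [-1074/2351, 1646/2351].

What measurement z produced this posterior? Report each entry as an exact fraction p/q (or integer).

z = [2, -3]

x̄ = F·x = [-1, 2]
P̄ = F·P·Fᵀ + Q = [3 -4; -4 17]
S = H·P̄·Hᵀ + R = [70 -113; -113 216]
K = P̄·Hᵀ·S⁻¹ = [-774/2351 -209/2351; -403/2351 -853/2351]
x' − x̄ = [1277/2351, -3056/2351] = K·y
y = (KᵀK)⁻¹·Kᵀ·(x' − x̄) = [-3, 5]
z = y + H·x̄ = [-3, 5] + [5, -8] = [2, -3]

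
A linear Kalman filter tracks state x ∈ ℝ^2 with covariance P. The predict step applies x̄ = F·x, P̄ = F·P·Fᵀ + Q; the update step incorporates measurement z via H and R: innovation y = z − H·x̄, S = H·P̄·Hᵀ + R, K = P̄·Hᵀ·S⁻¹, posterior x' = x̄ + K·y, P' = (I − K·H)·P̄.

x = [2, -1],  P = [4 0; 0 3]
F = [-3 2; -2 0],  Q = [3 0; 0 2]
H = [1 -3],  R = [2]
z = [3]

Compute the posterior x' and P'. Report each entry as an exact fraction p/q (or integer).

x' = [-547/71, -254/71]
P' = [3180/71 1074/71; 1074/71 378/71]

x̄ = F·x = [-8, -4]
P̄ = F·P·Fᵀ + Q = [51 24; 24 18]
y = z − H·x̄ = [-1]
S = H·P̄·Hᵀ + R = [71]
K = P̄·Hᵀ·S⁻¹ = [-21/71; -30/71]
x' = x̄ + K·y = [-547/71, -254/71]
P' = (I − K·H)·P̄ = [3180/71 1074/71; 1074/71 378/71]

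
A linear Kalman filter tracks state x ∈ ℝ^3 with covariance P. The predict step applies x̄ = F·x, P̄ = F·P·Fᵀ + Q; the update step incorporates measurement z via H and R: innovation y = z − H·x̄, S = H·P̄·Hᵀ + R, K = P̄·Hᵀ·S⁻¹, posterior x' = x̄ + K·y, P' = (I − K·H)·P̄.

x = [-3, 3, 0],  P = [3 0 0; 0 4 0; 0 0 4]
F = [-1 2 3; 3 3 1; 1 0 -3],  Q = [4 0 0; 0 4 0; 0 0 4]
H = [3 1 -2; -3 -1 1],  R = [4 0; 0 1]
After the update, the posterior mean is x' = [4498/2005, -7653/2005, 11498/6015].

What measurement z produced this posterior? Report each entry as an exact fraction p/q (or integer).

z = [-1, -1]

x̄ = F·x = [9, 0, -3]
P̄ = F·P·Fᵀ + Q = [59 27 -39; 27 71 -3; -39 -3 43]
S = H·P̄·Hᵀ + R = [1420 -1210; -1210 1048]
K = P̄·Hᵀ·S⁻¹ = [251/4010 -64/401; -3661/4010 -482/401; -9329/12030 -890/1203]
x' − x̄ = [-13547/2005, -7653/2005, 29543/6015] = K·y
y = (KᵀK)⁻¹·Kᵀ·(x' − x̄) = [-34, 29]
z = y + H·x̄ = [-34, 29] + [33, -30] = [-1, -1]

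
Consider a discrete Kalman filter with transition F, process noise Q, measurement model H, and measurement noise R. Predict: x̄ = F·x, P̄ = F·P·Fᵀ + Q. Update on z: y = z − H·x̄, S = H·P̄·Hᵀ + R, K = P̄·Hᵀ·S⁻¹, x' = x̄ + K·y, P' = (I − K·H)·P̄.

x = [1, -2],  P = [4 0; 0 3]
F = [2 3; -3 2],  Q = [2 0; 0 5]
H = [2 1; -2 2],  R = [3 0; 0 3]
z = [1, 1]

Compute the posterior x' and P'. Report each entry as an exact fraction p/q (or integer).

x' = [68/721, 1571/2884]
P' = [297/721 117/721; 117/721 18951/28840]

x̄ = F·x = [-4, -7]
P̄ = F·P·Fᵀ + Q = [45 -6; -6 53]
y = z − H·x̄ = [16, 7]
S = H·P̄·Hᵀ + R = [212 -86; -86 443]
K = P̄·Hᵀ·S⁻¹ = [237/721 -120/721; 9437/28840 4757/14420]
x' = x̄ + K·y = [68/721, 1571/2884]
P' = (I − K·H)·P̄ = [297/721 117/721; 117/721 18951/28840]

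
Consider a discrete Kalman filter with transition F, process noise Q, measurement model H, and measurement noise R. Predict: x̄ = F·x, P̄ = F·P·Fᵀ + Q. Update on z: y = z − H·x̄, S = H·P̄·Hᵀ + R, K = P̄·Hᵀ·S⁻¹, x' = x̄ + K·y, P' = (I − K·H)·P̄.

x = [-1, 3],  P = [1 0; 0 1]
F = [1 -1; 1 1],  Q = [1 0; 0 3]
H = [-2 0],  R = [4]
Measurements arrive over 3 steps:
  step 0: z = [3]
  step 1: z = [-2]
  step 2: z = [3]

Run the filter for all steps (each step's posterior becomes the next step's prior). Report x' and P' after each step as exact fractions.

step 0: x̄ = F·x = [-4, 2]
step 0: P̄ = F·P·Fᵀ + Q = [3 0; 0 5]
step 0: y = z − H·x̄ = [-5]
step 0: S = H·P̄·Hᵀ + R = [16]
step 0: K = P̄·Hᵀ·S⁻¹ = [-3/8; 0]
step 0: x' = x̄ + K·y = [-17/8, 2]
step 0: P' = (I − K·H)·P̄ = [3/4 0; 0 5]
step 1: x̄ = F·x = [-33/8, -1/8]
step 1: P̄ = F·P·Fᵀ + Q = [27/4 -17/4; -17/4 35/4]
step 1: y = z − H·x̄ = [-41/4]
step 1: S = H·P̄·Hᵀ + R = [31]
step 1: K = P̄·Hᵀ·S⁻¹ = [-27/62; 17/62]
step 1: x' = x̄ + K·y = [21/62, -91/31]
step 1: P' = (I − K·H)·P̄ = [27/31 -17/31; -17/31 199/31]
step 2: x̄ = F·x = [203/62, -161/62]
step 2: P̄ = F·P·Fᵀ + Q = [291/31 -172/31; -172/31 285/31]
step 2: y = z − H·x̄ = [296/31]
step 2: S = H·P̄·Hᵀ + R = [1288/31]
step 2: K = P̄·Hᵀ·S⁻¹ = [-291/644; 43/161]
step 2: x' = x̄ + K·y = [-335/322, -15/322]
step 2: P' = (I − K·H)·P̄ = [291/322 -86/161; -86/161 1003/161]

step 0: x' = [-17/8, 2], P' = [3/4 0; 0 5]
step 1: x' = [21/62, -91/31], P' = [27/31 -17/31; -17/31 199/31]
step 2: x' = [-335/322, -15/322], P' = [291/322 -86/161; -86/161 1003/161]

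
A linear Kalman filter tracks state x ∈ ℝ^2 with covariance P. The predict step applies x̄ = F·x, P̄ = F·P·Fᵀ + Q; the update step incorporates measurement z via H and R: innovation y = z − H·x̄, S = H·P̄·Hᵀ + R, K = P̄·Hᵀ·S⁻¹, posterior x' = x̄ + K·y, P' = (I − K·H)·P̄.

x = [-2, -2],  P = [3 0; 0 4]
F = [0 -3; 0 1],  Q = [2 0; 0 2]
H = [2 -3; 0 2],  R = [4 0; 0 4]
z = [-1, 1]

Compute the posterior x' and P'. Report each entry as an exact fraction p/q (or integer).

x' = [52/357, 45/119]
P' = [622/357 76/119; 76/119 60/119]

x̄ = F·x = [6, -2]
P̄ = F·P·Fᵀ + Q = [38 -12; -12 6]
y = z − H·x̄ = [-19, 5]
S = H·P̄·Hᵀ + R = [354 -84; -84 28]
K = P̄·Hᵀ·S⁻¹ = [20/51 38/119; -1/17 30/119]
x' = x̄ + K·y = [52/357, 45/119]
P' = (I − K·H)·P̄ = [622/357 76/119; 76/119 60/119]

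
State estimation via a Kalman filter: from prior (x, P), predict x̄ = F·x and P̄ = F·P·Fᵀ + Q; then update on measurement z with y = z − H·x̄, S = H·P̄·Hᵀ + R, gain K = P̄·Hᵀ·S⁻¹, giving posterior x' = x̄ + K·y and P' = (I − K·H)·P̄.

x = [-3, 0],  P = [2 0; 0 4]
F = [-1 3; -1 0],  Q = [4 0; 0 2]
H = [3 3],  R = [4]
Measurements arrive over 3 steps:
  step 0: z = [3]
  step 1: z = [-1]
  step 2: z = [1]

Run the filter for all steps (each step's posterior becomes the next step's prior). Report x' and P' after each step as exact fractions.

step 0: x̄ = F·x = [3, 3]
step 0: P̄ = F·P·Fᵀ + Q = [42 2; 2 4]
step 0: y = z − H·x̄ = [-15]
step 0: S = H·P̄·Hᵀ + R = [454]
step 0: K = P̄·Hᵀ·S⁻¹ = [66/227; 9/227]
step 0: x' = x̄ + K·y = [-309/227, 546/227]
step 0: P' = (I − K·H)·P̄ = [822/227 -734/227; -734/227 746/227]
step 1: x̄ = F·x = [1947/227, 309/227]
step 1: P̄ = F·P·Fᵀ + Q = [12848/227 3024/227; 3024/227 1276/227]
step 1: y = z − H·x̄ = [-6995/227]
step 1: S = H·P̄·Hᵀ + R = [182456/227]
step 1: K = P̄·Hᵀ·S⁻¹ = [5952/22807; 3225/45614]
step 1: x' = x̄ + K·y = [12207/22807, -37287/45614]
step 1: P' = (I − K·H)·P̄ = [42352/22807 -34416/22807; -34416/22807 36566/22807]
step 2: x̄ = F·x = [-136275/45614, -12207/22807]
step 2: P̄ = F·P·Fᵀ + Q = [669170/22807 145600/22807; 145600/22807 87966/22807]
step 2: y = z − H·x̄ = [527681/45614]
step 2: S = H·P̄·Hᵀ + R = [9526252/22807]
step 2: K = P̄·Hᵀ·S⁻¹ = [1222155/4763126; 350349/4763126]
step 2: x' = x̄ + K·y = [-183585/9526252, 3007215/9526252]
step 2: P' = (I − K·H)·P̄ = [4384955/2381563 -3570185/2381563; -3570185/2381563 3803751/2381563]

step 0: x' = [-309/227, 546/227], P' = [822/227 -734/227; -734/227 746/227]
step 1: x' = [12207/22807, -37287/45614], P' = [42352/22807 -34416/22807; -34416/22807 36566/22807]
step 2: x' = [-183585/9526252, 3007215/9526252], P' = [4384955/2381563 -3570185/2381563; -3570185/2381563 3803751/2381563]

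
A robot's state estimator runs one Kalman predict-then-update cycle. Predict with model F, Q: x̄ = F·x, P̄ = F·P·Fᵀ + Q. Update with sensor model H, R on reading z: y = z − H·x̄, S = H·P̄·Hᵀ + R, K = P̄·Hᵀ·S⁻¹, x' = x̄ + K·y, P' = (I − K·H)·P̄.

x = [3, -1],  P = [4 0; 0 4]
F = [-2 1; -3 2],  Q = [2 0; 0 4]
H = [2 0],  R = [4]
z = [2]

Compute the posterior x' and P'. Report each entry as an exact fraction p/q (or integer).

x' = [15/23, 3/23]
P' = [22/23 32/23; 32/23 264/23]

x̄ = F·x = [-7, -11]
P̄ = F·P·Fᵀ + Q = [22 32; 32 56]
y = z − H·x̄ = [16]
S = H·P̄·Hᵀ + R = [92]
K = P̄·Hᵀ·S⁻¹ = [11/23; 16/23]
x' = x̄ + K·y = [15/23, 3/23]
P' = (I − K·H)·P̄ = [22/23 32/23; 32/23 264/23]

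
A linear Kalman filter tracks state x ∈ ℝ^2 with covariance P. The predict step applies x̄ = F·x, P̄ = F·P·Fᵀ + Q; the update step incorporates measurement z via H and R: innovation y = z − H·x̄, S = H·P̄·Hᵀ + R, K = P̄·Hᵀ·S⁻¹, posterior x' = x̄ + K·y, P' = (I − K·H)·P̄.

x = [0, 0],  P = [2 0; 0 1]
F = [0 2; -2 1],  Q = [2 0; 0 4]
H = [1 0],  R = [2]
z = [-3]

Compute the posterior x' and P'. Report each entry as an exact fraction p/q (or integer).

x̄ = F·x = [0, 0]
P̄ = F·P·Fᵀ + Q = [6 2; 2 13]
y = z − H·x̄ = [-3]
S = H·P̄·Hᵀ + R = [8]
K = P̄·Hᵀ·S⁻¹ = [3/4; 1/4]
x' = x̄ + K·y = [-9/4, -3/4]
P' = (I − K·H)·P̄ = [3/2 1/2; 1/2 25/2]

x' = [-9/4, -3/4]
P' = [3/2 1/2; 1/2 25/2]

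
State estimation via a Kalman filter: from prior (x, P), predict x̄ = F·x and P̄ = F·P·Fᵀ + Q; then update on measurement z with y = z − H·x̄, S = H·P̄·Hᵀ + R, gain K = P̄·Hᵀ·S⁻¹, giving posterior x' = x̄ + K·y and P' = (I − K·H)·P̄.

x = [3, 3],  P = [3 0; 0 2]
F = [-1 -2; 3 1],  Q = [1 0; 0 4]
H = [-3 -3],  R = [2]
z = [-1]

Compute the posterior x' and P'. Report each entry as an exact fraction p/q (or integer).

x' = [-1533/173, 1596/173]
P' = [2067/173 -2069/173; -2069/173 2109/173]

x̄ = F·x = [-9, 12]
P̄ = F·P·Fᵀ + Q = [12 -13; -13 33]
y = z − H·x̄ = [8]
S = H·P̄·Hᵀ + R = [173]
K = P̄·Hᵀ·S⁻¹ = [3/173; -60/173]
x' = x̄ + K·y = [-1533/173, 1596/173]
P' = (I − K·H)·P̄ = [2067/173 -2069/173; -2069/173 2109/173]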